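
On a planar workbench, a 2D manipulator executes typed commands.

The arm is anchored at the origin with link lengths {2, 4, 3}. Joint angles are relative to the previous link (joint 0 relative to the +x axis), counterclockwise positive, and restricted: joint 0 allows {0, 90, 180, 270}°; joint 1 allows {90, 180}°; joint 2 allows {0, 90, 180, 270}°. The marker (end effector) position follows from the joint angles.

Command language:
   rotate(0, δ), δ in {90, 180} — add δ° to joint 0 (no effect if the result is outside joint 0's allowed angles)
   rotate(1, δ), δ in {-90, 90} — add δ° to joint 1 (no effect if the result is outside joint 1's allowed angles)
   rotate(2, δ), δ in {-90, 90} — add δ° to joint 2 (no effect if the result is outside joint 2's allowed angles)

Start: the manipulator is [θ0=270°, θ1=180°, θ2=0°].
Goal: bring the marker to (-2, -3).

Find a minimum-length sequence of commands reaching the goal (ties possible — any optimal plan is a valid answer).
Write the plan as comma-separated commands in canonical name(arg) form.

initial: [θ0=270°, θ1=180°, θ2=0°]
step 1 (rotate(0, 90)): [θ0=0°, θ1=180°, θ2=0°]
step 2 (rotate(2, 90)): [θ0=0°, θ1=180°, θ2=90°]
no 1-step plan works, so 2 is optimal.

rotate(0, 90), rotate(2, 90)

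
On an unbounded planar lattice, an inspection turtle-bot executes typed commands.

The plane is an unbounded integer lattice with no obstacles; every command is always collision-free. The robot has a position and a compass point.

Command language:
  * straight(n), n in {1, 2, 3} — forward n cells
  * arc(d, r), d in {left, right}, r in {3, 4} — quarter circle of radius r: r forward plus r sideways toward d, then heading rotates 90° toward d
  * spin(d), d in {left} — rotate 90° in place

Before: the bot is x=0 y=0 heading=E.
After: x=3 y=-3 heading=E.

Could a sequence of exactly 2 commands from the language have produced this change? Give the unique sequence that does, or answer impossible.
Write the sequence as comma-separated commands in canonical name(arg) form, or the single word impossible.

key: still facing E at the end — net rotation zero over 2 steps
t0: x=0 y=0 heading=E
t=1 arc(right, 3) ⇒ x=3 y=-3 heading=S
t=2 spin(left) ⇒ x=3 y=-3 heading=E
all 64 alternatives checked — unique.

arc(right, 3), spin(left)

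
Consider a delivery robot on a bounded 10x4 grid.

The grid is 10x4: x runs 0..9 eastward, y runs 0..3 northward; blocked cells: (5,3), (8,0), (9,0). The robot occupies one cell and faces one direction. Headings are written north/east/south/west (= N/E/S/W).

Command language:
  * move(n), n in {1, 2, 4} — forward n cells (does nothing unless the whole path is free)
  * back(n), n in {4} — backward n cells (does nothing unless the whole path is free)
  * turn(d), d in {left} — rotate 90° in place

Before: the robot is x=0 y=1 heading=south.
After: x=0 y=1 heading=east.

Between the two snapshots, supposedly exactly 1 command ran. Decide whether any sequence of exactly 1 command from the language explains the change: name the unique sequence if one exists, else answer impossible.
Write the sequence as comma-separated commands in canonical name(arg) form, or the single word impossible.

turn(left)

key: (0,1) unchanged — the single command moves nothing
t0: x=0 y=1 heading=south
1. turn(left) → x=0 y=1 heading=east
all 5 alternatives checked — unique.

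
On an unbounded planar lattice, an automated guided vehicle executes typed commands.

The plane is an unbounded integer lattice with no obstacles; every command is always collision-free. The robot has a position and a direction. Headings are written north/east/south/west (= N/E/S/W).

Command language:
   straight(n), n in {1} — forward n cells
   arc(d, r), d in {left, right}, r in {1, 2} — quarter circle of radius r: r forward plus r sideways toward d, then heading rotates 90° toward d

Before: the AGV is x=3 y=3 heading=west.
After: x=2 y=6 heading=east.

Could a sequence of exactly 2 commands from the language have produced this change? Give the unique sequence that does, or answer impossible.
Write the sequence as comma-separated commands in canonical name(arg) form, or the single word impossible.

arc(right, 2), arc(right, 1)

key: order matters: swapping arc(right, 2) and arc(right, 1) lands elsewhere
start: x=3 y=3 heading=west
1. arc(right, 2) → x=1 y=5 heading=north
2. arc(right, 1) → x=2 y=6 heading=east
no rival 2-sequence matches.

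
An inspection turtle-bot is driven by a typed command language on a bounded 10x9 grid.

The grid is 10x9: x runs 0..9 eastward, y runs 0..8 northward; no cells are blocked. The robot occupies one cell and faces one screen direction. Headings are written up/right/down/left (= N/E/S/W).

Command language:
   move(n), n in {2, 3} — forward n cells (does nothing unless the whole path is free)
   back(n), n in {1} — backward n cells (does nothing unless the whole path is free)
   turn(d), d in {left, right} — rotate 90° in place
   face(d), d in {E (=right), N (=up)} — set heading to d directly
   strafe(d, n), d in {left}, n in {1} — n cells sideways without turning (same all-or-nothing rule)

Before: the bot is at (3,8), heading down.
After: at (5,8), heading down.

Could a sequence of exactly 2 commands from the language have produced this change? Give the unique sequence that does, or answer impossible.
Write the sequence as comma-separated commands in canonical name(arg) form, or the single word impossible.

strafe(left, 1), strafe(left, 1)

key: still facing S at the end — nothing in the sequence rotates
begin: at (3,8), heading down
[1] after strafe(left, 1): at (4,8), heading down
[2] after strafe(left, 1): at (5,8), heading down
uniquely the one of 64 2-step routes that fits.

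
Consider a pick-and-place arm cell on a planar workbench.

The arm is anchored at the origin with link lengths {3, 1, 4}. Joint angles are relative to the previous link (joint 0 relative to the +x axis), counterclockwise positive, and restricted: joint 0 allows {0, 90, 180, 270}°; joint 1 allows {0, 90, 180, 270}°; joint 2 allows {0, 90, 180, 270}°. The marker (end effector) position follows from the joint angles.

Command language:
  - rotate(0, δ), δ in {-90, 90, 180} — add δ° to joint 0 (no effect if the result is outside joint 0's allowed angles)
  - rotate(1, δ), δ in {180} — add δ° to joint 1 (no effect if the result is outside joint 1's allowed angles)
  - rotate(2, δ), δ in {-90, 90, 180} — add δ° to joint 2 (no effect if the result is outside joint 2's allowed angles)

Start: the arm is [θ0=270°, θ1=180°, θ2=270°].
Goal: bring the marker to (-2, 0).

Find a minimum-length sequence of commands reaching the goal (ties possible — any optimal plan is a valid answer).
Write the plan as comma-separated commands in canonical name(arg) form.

start: [θ0=270°, θ1=180°, θ2=270°]
t=1 rotate(0, 90) ⇒ [θ0=0°, θ1=180°, θ2=270°]
t=2 rotate(2, 90) ⇒ [θ0=0°, θ1=180°, θ2=0°]
nothing shorter than 2 reaches the goal.

rotate(0, 90), rotate(2, 90)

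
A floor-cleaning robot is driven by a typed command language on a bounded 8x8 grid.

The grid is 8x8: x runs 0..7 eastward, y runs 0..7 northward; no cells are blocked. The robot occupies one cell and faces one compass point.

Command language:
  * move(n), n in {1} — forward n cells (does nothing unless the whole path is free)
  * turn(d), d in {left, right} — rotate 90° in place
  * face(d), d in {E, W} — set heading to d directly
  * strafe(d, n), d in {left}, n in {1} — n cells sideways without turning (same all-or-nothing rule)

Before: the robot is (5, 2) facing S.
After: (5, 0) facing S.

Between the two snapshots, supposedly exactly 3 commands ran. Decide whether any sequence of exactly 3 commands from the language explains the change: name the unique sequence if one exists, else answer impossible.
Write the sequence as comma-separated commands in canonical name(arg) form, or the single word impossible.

move(1), move(1), move(1)

key: still facing S at the end — nothing in the sequence rotates
start: (5, 2) facing S
step 1 (move(1)): (5, 1) facing S
step 2 (move(1)): (5, 0) facing S
step 3 (move(1)): (5, 0) facing S
no rival 3-sequence matches.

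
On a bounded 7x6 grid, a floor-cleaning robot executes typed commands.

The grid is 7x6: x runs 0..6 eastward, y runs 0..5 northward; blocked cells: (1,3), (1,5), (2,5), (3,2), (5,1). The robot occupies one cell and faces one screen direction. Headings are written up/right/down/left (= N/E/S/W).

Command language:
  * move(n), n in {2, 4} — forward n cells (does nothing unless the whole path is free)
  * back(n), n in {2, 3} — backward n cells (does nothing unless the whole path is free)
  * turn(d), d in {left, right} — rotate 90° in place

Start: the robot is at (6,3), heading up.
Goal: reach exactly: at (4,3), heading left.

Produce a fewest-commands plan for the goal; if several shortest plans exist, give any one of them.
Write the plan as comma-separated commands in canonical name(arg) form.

turn(left), move(2)

initial: at (6,3), heading up
t=1 turn(left) ⇒ at (6,3), heading left
t=2 move(2) ⇒ at (4,3), heading left
nothing shorter than 2 reaches the goal.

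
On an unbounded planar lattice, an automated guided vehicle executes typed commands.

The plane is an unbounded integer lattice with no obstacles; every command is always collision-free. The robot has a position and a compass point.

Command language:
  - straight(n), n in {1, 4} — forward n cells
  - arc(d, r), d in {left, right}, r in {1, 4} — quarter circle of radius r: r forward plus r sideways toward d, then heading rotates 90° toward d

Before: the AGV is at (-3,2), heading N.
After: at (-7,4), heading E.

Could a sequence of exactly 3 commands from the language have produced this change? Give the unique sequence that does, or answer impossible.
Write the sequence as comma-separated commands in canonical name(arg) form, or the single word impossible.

key: position moved to (-7,4) AND the heading swung to E — translation plus rotation needed
begin: at (-3,2), heading N
1. arc(left, 4) → at (-7,6), heading W
2. arc(left, 1) → at (-8,5), heading S
3. arc(left, 1) → at (-7,4), heading E
all 216 alternatives checked — unique.

arc(left, 4), arc(left, 1), arc(left, 1)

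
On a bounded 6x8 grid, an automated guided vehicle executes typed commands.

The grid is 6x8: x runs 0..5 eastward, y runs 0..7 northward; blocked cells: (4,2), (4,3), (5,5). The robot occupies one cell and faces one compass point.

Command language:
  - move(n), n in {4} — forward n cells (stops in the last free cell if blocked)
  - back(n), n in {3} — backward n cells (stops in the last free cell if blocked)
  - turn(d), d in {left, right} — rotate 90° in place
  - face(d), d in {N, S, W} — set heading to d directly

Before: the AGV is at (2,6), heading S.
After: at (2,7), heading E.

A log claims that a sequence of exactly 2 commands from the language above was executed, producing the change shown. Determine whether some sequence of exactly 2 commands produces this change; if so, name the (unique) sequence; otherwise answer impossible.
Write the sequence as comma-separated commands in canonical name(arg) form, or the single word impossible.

back(3), turn(left)

key: back(3) runs into the grid edge before its full distance
t0: at (2,6), heading S
1. back(3) → at (2,7), heading S
2. turn(left) → at (2,7), heading E
no other 2-command option fits: unique.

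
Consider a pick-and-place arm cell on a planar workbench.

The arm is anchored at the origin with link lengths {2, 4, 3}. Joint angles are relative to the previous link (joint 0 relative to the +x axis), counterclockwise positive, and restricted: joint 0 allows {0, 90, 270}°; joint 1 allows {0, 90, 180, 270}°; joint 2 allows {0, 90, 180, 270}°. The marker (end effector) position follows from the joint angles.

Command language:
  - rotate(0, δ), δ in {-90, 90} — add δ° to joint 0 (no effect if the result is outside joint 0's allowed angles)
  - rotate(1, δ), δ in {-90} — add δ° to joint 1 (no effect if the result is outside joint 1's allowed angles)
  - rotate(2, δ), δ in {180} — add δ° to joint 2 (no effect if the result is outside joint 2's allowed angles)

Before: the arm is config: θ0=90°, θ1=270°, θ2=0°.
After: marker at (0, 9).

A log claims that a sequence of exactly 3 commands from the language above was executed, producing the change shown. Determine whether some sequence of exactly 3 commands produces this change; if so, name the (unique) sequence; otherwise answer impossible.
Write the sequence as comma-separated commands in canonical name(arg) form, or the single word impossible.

from: config: θ0=90°, θ1=270°, θ2=0°
[1] after rotate(1, -90): config: θ0=90°, θ1=180°, θ2=0°
[2] after rotate(1, -90): config: θ0=90°, θ1=90°, θ2=0°
[3] after rotate(1, -90): config: θ0=90°, θ1=0°, θ2=0°
no rival 3-sequence matches.

rotate(1, -90), rotate(1, -90), rotate(1, -90)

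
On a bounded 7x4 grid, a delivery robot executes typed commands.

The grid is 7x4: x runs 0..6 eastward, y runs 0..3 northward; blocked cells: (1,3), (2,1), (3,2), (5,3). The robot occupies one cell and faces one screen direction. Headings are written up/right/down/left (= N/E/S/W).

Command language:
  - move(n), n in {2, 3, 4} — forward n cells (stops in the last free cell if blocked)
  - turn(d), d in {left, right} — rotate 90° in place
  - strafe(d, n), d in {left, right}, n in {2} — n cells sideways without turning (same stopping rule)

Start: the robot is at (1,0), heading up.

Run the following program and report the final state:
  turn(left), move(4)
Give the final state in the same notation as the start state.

at (0,0), heading left

start: at (1,0), heading up
step 1 (turn(left)): at (1,0), heading left
step 2 (move(4)): at (0,0), heading left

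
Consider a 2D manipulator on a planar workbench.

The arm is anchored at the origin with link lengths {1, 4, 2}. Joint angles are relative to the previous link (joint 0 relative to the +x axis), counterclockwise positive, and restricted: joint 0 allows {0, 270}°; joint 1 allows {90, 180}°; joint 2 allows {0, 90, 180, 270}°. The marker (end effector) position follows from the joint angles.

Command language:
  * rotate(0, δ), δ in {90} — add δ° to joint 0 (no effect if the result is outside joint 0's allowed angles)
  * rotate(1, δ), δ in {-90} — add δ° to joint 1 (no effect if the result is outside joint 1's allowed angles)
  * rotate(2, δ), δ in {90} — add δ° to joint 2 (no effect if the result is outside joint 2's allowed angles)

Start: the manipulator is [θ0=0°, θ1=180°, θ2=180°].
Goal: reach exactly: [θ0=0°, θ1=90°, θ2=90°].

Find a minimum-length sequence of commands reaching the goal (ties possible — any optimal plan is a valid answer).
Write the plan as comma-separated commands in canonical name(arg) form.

rotate(2, 90), rotate(2, 90), rotate(2, 90), rotate(1, -90)

begin: [θ0=0°, θ1=180°, θ2=180°]
t=1 rotate(2, 90) ⇒ [θ0=0°, θ1=180°, θ2=270°]
t=2 rotate(2, 90) ⇒ [θ0=0°, θ1=180°, θ2=0°]
t=3 rotate(2, 90) ⇒ [θ0=0°, θ1=180°, θ2=90°]
t=4 rotate(1, -90) ⇒ [θ0=0°, θ1=90°, θ2=90°]
nothing shorter than 4 reaches the goal.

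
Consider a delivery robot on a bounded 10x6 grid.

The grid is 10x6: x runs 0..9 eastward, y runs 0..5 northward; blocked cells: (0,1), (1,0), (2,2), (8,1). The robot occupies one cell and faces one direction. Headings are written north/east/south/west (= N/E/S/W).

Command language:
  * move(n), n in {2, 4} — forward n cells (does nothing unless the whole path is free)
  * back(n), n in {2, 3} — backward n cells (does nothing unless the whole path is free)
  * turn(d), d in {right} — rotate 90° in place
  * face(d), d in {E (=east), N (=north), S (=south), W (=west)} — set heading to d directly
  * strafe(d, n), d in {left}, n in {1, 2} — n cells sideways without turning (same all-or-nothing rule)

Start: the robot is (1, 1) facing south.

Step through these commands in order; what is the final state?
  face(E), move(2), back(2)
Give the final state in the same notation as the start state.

(1, 1) facing east

initial: (1, 1) facing south
t=1 face(E) ⇒ (1, 1) facing east
t=2 move(2) ⇒ (3, 1) facing east
t=3 back(2) ⇒ (1, 1) facing east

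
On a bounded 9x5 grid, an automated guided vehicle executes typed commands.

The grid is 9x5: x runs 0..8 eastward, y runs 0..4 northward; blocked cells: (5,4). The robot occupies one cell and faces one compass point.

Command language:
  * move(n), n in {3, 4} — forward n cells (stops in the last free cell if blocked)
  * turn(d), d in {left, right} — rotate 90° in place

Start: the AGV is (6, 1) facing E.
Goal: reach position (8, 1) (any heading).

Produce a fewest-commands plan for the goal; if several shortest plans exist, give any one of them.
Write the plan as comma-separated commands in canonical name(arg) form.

move(3)

start: (6, 1) facing E
[1] after move(3): (8, 1) facing E
no 0-step plan works, so 1 is optimal.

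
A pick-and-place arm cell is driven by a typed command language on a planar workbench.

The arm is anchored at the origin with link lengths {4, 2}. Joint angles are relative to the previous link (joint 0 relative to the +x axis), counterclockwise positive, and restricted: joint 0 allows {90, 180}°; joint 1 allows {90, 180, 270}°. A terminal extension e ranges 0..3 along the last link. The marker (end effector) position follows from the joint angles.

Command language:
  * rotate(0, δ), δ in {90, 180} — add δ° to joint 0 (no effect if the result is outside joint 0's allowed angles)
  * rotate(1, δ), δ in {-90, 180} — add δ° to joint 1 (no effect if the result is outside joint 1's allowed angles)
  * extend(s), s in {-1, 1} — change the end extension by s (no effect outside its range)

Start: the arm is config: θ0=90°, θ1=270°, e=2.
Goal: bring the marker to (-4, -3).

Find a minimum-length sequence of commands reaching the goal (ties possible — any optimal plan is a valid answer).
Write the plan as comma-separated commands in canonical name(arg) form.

rotate(0, 90), rotate(1, 180), extend(-1)

begin: config: θ0=90°, θ1=270°, e=2
step 1 (rotate(0, 90)): config: θ0=180°, θ1=270°, e=2
step 2 (rotate(1, 180)): config: θ0=180°, θ1=90°, e=2
step 3 (extend(-1)): config: θ0=180°, θ1=90°, e=1
nothing shorter than 3 reaches the goal.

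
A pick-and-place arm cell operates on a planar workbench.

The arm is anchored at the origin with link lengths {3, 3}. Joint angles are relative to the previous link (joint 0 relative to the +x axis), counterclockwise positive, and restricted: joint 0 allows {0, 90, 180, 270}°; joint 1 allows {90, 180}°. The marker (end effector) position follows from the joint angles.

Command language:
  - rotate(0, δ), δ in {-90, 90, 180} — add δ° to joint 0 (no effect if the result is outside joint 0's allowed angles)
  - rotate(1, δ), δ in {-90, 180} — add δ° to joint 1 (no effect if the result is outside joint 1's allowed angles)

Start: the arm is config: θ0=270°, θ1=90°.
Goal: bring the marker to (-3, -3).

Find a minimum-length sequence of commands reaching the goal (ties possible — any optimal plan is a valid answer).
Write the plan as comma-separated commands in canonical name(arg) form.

rotate(0, -90)

t0: config: θ0=270°, θ1=90°
step 1 (rotate(0, -90)): config: θ0=180°, θ1=90°
nothing shorter than 1 reaches the goal.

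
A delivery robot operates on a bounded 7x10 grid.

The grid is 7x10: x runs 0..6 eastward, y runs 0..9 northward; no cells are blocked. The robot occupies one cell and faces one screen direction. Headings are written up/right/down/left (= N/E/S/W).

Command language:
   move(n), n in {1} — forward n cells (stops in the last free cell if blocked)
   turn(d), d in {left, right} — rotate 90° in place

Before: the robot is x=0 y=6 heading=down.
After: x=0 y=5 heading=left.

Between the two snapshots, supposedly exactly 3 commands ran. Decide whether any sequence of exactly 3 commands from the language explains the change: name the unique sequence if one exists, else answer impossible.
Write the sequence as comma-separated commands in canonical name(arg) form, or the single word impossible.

key: the second move(1) runs into the grid edge before its full distance
initial: x=0 y=6 heading=down
1. move(1) → x=0 y=5 heading=down
2. turn(right) → x=0 y=5 heading=left
3. move(1) → x=0 y=5 heading=left
uniquely the one of 27 3-step routes that fits.

move(1), turn(right), move(1)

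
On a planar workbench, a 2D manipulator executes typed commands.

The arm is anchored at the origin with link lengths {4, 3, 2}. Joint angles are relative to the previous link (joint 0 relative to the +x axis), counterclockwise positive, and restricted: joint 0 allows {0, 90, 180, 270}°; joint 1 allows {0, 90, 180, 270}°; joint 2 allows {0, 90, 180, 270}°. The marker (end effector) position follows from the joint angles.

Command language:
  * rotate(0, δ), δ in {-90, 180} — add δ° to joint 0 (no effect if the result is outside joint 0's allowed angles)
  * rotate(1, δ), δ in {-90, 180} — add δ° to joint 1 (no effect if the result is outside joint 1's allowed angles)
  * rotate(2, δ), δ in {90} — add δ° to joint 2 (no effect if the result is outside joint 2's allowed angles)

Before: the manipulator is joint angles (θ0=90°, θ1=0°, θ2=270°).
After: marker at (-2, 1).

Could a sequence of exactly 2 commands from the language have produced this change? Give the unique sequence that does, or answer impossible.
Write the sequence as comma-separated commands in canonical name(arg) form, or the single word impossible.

rotate(1, -90), rotate(1, -90)

t0: joint angles (θ0=90°, θ1=0°, θ2=270°)
step 1 (rotate(1, -90)): joint angles (θ0=90°, θ1=270°, θ2=270°)
step 2 (rotate(1, -90)): joint angles (θ0=90°, θ1=180°, θ2=270°)
uniquely the one of 25 2-step routes that fits.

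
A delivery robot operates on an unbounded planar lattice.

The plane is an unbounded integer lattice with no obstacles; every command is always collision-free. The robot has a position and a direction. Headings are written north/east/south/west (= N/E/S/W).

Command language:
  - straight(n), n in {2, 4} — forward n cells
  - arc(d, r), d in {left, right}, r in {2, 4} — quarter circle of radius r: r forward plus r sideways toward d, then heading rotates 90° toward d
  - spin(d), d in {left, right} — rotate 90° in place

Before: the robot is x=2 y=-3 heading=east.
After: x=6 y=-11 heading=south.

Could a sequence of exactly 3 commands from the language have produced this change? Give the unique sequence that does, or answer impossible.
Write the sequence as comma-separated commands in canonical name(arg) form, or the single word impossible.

arc(right, 4), straight(2), straight(2)

key: order matters: swapping arc(right, 4) and straight(2) lands elsewhere
from: x=2 y=-3 heading=east
1. arc(right, 4) → x=6 y=-7 heading=south
2. straight(2) → x=6 y=-9 heading=south
3. straight(2) → x=6 y=-11 heading=south
no rival 3-sequence matches.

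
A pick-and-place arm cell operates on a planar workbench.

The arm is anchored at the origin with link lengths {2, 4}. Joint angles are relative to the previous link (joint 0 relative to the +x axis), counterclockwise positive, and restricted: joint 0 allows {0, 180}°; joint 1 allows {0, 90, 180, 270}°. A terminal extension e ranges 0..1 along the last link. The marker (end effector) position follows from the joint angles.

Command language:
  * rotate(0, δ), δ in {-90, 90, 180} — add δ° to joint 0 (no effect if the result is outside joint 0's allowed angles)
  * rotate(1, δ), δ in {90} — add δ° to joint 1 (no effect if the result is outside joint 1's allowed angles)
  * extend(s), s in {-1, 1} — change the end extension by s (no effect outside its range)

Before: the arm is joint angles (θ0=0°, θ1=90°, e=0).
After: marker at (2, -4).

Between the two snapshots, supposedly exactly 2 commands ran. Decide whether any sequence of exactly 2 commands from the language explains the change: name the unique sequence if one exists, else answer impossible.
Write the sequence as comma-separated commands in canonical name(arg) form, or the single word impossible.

start: joint angles (θ0=0°, θ1=90°, e=0)
1. rotate(1, 90) → joint angles (θ0=0°, θ1=180°, e=0)
2. rotate(1, 90) → joint angles (θ0=0°, θ1=270°, e=0)
no rival 2-sequence matches.

rotate(1, 90), rotate(1, 90)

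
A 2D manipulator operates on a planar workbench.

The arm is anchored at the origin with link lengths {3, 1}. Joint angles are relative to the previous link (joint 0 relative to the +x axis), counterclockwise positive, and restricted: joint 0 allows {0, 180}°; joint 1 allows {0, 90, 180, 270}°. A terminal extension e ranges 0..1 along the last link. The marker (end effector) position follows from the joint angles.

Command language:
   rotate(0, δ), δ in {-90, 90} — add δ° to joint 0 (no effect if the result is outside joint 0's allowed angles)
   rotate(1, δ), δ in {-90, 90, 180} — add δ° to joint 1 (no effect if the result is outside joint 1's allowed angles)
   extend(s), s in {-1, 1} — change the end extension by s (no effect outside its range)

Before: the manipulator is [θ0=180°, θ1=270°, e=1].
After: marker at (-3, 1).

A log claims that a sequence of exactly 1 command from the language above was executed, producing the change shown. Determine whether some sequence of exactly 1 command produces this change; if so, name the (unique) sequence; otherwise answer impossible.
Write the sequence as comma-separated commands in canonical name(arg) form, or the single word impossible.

from: [θ0=180°, θ1=270°, e=1]
[1] after extend(-1): [θ0=180°, θ1=270°, e=0]
no rival 1-sequence matches.

extend(-1)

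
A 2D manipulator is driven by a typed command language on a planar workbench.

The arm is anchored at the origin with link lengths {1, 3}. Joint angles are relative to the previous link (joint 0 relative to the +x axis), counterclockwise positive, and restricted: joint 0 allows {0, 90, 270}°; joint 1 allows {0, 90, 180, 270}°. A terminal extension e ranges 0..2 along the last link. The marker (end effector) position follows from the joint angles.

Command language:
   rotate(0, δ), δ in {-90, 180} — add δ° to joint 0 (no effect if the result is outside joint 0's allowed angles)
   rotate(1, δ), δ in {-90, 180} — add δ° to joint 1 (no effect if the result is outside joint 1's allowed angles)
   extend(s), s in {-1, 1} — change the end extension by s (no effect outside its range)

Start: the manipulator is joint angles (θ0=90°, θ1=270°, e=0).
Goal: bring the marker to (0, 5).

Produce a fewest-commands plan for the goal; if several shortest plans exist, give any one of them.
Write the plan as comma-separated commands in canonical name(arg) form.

extend(1), rotate(1, 180), rotate(1, -90)

t0: joint angles (θ0=90°, θ1=270°, e=0)
1. extend(1) → joint angles (θ0=90°, θ1=270°, e=1)
2. rotate(1, 180) → joint angles (θ0=90°, θ1=90°, e=1)
3. rotate(1, -90) → joint angles (θ0=90°, θ1=0°, e=1)
no 2-step plan works, so 3 is optimal.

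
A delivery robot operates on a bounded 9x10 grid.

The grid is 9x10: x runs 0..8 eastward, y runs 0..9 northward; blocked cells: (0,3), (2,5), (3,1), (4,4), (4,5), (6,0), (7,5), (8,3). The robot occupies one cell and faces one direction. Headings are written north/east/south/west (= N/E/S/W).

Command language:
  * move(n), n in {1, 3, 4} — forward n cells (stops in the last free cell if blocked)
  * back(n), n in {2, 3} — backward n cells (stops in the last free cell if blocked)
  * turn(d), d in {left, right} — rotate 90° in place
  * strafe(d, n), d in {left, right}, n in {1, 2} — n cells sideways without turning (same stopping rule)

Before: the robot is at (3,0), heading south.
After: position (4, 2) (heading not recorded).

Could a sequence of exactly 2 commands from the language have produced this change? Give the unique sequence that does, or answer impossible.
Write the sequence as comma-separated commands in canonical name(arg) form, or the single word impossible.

strafe(left, 1), back(2)

key: running back(2) before strafe(left, 1) would end elsewhere — order is forced
begin: at (3,0), heading south
step 1 (strafe(left, 1)): at (4,0), heading south
step 2 (back(2)): at (4,2), heading south
all 121 alternatives checked — unique.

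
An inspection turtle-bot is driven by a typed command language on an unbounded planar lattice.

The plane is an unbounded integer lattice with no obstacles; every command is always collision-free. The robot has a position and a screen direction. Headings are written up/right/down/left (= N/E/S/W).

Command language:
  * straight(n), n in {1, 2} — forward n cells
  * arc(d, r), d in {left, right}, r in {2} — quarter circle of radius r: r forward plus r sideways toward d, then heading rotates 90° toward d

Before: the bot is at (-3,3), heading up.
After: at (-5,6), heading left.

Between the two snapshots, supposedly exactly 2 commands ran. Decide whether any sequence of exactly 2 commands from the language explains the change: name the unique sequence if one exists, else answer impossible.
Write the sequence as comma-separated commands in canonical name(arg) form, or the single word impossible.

key: order matters: swapping straight(1) and arc(left, 2) lands elsewhere
t0: at (-3,3), heading up
t=1 straight(1) ⇒ at (-3,4), heading up
t=2 arc(left, 2) ⇒ at (-5,6), heading left
uniquely the one of 16 2-step routes that fits.

straight(1), arc(left, 2)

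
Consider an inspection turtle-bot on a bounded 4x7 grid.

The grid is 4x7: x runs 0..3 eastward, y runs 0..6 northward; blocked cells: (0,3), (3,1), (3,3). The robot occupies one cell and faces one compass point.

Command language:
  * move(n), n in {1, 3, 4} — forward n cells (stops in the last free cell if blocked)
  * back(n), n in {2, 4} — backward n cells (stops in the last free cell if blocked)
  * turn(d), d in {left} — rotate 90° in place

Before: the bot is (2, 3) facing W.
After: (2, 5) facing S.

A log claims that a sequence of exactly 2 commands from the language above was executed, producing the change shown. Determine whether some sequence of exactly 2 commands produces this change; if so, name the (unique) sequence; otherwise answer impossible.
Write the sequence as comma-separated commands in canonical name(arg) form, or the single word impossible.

turn(left), back(2)

key: running back(2) before turn(left) would end elsewhere — order is forced
from: (2, 3) facing W
step 1 (turn(left)): (2, 3) facing S
step 2 (back(2)): (2, 5) facing S
no rival 2-sequence matches.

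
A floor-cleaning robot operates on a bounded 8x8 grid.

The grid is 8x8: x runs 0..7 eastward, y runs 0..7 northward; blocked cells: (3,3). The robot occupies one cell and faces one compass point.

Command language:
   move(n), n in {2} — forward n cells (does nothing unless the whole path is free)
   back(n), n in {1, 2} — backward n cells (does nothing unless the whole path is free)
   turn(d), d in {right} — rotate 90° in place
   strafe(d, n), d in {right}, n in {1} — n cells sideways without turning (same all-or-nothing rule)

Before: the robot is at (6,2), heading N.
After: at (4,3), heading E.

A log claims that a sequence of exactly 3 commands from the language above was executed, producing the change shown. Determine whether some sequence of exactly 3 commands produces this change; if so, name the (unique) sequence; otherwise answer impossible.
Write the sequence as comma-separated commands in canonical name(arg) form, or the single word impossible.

all 125 sequences checked — none match.

impossible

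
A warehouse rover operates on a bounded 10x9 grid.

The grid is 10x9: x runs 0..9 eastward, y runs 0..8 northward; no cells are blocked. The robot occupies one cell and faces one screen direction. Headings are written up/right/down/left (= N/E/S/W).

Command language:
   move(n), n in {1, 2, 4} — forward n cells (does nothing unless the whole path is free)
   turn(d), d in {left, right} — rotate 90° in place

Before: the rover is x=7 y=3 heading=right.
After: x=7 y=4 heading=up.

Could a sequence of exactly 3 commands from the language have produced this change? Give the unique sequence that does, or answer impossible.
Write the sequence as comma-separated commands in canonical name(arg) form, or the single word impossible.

move(4), turn(left), move(1)

key: position moved to (7,4) AND the heading swung to N — translation plus rotation needed
begin: x=7 y=3 heading=right
t=1 move(4) ⇒ x=7 y=3 heading=right
t=2 turn(left) ⇒ x=7 y=3 heading=up
t=3 move(1) ⇒ x=7 y=4 heading=up
uniquely the one of 125 3-step routes that fits.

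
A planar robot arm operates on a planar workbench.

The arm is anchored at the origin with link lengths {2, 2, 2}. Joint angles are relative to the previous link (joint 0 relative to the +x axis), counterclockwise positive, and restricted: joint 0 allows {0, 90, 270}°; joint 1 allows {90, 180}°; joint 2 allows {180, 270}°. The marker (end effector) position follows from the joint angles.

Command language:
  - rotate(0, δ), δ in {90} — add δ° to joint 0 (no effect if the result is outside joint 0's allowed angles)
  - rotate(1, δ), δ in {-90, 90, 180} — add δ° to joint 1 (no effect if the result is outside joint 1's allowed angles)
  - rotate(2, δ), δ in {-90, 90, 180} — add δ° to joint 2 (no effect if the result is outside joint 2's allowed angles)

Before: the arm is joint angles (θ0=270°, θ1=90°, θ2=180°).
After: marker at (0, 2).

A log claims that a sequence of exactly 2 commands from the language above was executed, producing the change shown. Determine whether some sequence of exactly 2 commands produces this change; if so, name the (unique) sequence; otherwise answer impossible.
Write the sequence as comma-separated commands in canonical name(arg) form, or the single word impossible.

rotate(0, 90), rotate(0, 90)

t0: joint angles (θ0=270°, θ1=90°, θ2=180°)
step 1 (rotate(0, 90)): joint angles (θ0=0°, θ1=90°, θ2=180°)
step 2 (rotate(0, 90)): joint angles (θ0=90°, θ1=90°, θ2=180°)
all 49 alternatives checked — unique.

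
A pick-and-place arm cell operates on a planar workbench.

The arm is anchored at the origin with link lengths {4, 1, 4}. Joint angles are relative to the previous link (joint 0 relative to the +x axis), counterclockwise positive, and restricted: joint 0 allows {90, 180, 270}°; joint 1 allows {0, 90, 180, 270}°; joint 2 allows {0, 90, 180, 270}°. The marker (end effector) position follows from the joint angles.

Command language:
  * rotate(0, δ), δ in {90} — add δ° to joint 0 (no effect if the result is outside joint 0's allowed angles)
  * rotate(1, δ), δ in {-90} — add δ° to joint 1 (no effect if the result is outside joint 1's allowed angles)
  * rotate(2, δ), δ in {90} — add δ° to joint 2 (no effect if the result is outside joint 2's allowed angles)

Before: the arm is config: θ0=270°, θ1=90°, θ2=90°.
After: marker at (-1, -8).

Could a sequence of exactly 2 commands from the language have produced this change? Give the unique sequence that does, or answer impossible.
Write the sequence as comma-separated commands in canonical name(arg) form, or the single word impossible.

rotate(1, -90), rotate(1, -90)

begin: config: θ0=270°, θ1=90°, θ2=90°
1. rotate(1, -90) → config: θ0=270°, θ1=0°, θ2=90°
2. rotate(1, -90) → config: θ0=270°, θ1=270°, θ2=90°
no other 2-command option fits: unique.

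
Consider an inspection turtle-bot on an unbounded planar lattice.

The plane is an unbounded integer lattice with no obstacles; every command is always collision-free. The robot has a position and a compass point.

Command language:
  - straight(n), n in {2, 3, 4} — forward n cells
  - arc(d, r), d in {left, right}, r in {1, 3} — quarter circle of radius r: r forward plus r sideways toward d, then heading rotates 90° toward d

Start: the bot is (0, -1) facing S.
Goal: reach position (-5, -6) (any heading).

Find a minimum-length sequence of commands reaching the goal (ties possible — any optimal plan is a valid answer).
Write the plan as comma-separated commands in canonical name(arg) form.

straight(4), arc(right, 1), straight(4)

start: (0, -1) facing S
1. straight(4) → (0, -5) facing S
2. arc(right, 1) → (-1, -6) facing W
3. straight(4) → (-5, -6) facing W
no 2-step plan works, so 3 is optimal.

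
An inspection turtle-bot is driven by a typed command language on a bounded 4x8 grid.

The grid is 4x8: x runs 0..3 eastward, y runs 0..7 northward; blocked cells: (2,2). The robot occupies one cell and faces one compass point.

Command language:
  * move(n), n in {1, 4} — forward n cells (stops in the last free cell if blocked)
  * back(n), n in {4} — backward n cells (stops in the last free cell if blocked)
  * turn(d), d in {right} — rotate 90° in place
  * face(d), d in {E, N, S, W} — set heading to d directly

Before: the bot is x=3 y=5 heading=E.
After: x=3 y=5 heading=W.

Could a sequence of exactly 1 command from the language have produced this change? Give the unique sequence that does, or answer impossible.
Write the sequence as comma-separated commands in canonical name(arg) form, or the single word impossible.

key: (3,5) unchanged — the single command moves nothing
initial: x=3 y=5 heading=E
[1] after face(W): x=3 y=5 heading=W
uniquely the one of 8 1-step routes that fits.

face(W)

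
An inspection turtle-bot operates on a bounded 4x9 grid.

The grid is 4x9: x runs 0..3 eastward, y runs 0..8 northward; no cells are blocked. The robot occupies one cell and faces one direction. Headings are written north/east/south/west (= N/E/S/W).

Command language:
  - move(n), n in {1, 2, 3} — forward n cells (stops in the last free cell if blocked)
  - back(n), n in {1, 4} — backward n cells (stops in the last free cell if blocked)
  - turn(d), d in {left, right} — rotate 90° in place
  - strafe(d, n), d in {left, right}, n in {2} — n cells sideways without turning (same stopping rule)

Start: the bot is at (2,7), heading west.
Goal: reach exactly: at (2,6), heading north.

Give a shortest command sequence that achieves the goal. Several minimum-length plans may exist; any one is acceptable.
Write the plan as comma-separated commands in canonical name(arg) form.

turn(right), back(1)

initial: at (2,7), heading west
t=1 turn(right) ⇒ at (2,7), heading north
t=2 back(1) ⇒ at (2,6), heading north
shorter routes all fall short; 2 is best.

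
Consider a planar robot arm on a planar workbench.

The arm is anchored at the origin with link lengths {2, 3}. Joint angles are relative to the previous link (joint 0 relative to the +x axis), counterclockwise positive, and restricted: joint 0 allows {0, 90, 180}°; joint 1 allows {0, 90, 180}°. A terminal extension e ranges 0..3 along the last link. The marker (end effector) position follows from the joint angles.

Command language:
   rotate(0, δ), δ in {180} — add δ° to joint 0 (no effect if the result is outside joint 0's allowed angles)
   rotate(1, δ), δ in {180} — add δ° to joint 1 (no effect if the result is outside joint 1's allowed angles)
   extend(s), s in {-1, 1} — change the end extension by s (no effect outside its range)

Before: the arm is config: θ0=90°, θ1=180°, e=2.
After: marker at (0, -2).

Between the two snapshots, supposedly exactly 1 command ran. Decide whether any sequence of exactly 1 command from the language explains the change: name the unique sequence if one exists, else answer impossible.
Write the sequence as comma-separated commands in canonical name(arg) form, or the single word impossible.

extend(-1)

initial: config: θ0=90°, θ1=180°, e=2
t=1 extend(-1) ⇒ config: θ0=90°, θ1=180°, e=1
all 4 alternatives checked — unique.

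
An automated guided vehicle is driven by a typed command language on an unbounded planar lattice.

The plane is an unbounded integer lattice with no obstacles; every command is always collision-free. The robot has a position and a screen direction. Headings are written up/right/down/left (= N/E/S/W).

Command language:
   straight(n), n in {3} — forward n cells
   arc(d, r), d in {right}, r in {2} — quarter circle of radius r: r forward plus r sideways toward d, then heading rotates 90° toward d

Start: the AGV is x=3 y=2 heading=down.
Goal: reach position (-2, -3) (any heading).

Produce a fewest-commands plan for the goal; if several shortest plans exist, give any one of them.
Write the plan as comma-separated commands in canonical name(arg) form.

straight(3), arc(right, 2), straight(3)

begin: x=3 y=2 heading=down
1. straight(3) → x=3 y=-1 heading=down
2. arc(right, 2) → x=1 y=-3 heading=left
3. straight(3) → x=-2 y=-3 heading=left
shorter routes all fall short; 3 is best.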